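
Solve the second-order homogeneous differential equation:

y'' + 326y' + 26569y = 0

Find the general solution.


Characteristic equation: r² + 326r + 26569 = 0, i.e. (r + 163)² = 0.
Repeated root r = -163; include an x factor for the second linearly independent solution.
General solution: y = (C₁ + C₂x)e^(-163x).


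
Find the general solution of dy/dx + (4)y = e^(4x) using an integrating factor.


P(x) = 4 ⇒ μ = e^(4x).
(μ y)' = e^(8x) ⇒ μ y = e^(8x)/8 + C.
Divide by μ: y = (1/8)e^(4x) + Ce^(-4x).


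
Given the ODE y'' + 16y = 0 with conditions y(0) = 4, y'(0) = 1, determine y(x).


Characteristic roots of r² + 16 = 0 are ±4i, so y = C₁cos(4x) + C₂sin(4x).
Apply y(0) = 4: C₁ = 4. Differentiate and apply y'(0) = 1: 4·C₂ = 1, so C₂ = 1/4.
Particular solution: y = 4cos(4x) + (1/4)sin(4x).


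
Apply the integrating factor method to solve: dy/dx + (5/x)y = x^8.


P(x) = 5/x ⇒ μ = x^5.
(x^5 y)' = x^13 ⇒ x^5 y = x^14/(14) + C.
Solve for y: y = (1/14)x^9 + C/x^5.


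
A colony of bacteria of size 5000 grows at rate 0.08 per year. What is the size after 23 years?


The ODE dP/dt = 0.08P has solution P(t) = P(0)e^(0.08t).
Substitute P(0) = 5000 and t = 23: P(23) = 5000 e^(1.84) ≈ 31483.


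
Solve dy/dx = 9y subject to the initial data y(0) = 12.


General solution of y' = 9y is y = Ce^(9x).
Apply y(0) = 12: C = 12.
Particular solution: y = 12e^(9x).


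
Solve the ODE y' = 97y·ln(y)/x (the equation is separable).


Separate: dy/[y ln(y)] = 97 dx/x.
Substitute u = ln(y): du/u = 97 dx/x.
Integrate: ln|ln(y)| = 97ln|x| + C₀, hence ln(y) = C·x^97.


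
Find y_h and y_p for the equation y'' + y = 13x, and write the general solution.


Homogeneous: r² + 1 = 0 ⇒ r = ±1i, y_h = C₁cos(x) + C₂sin(x).
Polynomial forcing; try y_p = Ax + B. Then y_p'' + 1 y_p = 1(Ax + B) = 13x, so B = 0 and A = 13.
General solution: y = C₁cos(x) + C₂sin(x) + 13x.


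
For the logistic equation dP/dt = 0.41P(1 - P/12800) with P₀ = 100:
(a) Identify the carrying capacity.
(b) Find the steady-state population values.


Logistic ODE dP/dt = 0.41P(1 - P/12800) has equilibria where dP/dt = 0, i.e. P = 0 or P = 12800.
The coefficient (1 - P/K) = 0 when P = K, identifying K = 12800 as the carrying capacity.
(a) K = 12800; (b) equilibria P = 0 and P = 12800.


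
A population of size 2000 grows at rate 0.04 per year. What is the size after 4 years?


The ODE dP/dt = 0.04P has solution P(t) = P(0)e^(0.04t).
Substitute P(0) = 2000 and t = 4: P(4) = 2000 e^(0.16) ≈ 2347.


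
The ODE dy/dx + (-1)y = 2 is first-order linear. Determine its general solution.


P(x) = -1 ⇒ μ = e^(-x).
(μ y)' = 2e^(-x) ⇒ μ y = -2e^(-x) + C.
Divide by μ: y = -2 + Ce^(x).


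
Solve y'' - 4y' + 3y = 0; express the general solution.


Characteristic equation: r² - 4r + 3 = 0.
Factor: (r - 3)(r - 1) = 0 ⇒ r = 3, 1 (distinct real).
General solution: y = C₁e^(3x) + C₂e^(x).


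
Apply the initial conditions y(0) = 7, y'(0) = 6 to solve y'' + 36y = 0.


Characteristic roots of r² + 36 = 0 are ±6i, so y = C₁cos(6x) + C₂sin(6x).
Apply y(0) = 7: C₁ = 7. Differentiate and apply y'(0) = 6: 6·C₂ = 6, so C₂ = 1.
Particular solution: y = 7cos(6x) + sin(6x).


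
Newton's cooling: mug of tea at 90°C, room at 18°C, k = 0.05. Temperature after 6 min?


Newton's law: dT/dt = -k(T - T_a) has solution T(t) = T_a + (T₀ - T_a)e^(-kt).
Plug in T_a = 18, T₀ = 90, k = 0.05, t = 6: T(6) = 18 + (72)e^(-0.30) ≈ 71.3°C.


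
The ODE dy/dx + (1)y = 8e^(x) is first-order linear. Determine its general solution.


P(x) = 1 ⇒ μ = e^(x).
(μ y)' = 8e^(2x) ⇒ μ y = (8/2)e^(2x) + C.
Divide by μ: y = 4e^(x) + Ce^(-x).


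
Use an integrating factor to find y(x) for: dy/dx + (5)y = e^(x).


P(x) = 5 ⇒ μ = e^(5x).
(μ y)' = e^(6x) ⇒ μ y = e^(6x)/6 + C.
Divide by μ: y = (1/6)e^(x) + Ce^(-5x).


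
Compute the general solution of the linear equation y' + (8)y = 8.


P(x) = 8, Q(x) = 8; integrating factor μ = e^(8x).
(μ y)' = 8e^(8x) ⇒ μ y = e^(8x) + C.
Divide by μ: y = 1 + Ce^(-8x).


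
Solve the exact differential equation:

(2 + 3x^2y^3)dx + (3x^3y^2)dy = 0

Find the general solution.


Check exactness: ∂M/∂y = 9x^2y^2 and ∂N/∂x = 9x^2y^2; equal, so the equation is exact.
Integrate M with respect to x (treating y as constant): ∫M dx = 2x + x^3y^3 + h(y).
Differentiate w.r.t. y and set equal to N: all terms match, so h'(y) = 0 and h is a constant absorbed into C.
General solution: 2x + x^3y^3 = C.


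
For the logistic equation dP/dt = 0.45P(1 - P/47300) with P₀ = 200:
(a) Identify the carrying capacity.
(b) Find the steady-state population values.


Logistic ODE dP/dt = 0.45P(1 - P/47300) has equilibria where dP/dt = 0, i.e. P = 0 or P = 47300.
The coefficient (1 - P/K) = 0 when P = K, identifying K = 47300 as the carrying capacity.
(a) K = 47300; (b) equilibria P = 0 and P = 47300.


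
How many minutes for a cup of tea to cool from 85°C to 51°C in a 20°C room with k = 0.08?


From T(t) = T_a + (T₀ - T_a)e^(-kt), set T(t) = 51:
(51 - 20) / (85 - 20) = e^(-0.08t), so t = -ln(0.477)/0.08 ≈ 9.3 minutes.


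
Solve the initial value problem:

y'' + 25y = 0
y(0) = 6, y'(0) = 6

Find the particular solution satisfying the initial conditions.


Characteristic roots of r² + 25 = 0 are ±5i, so y = C₁cos(5x) + C₂sin(5x).
Apply y(0) = 6: C₁ = 6. Differentiate and apply y'(0) = 6: 5·C₂ = 6, so C₂ = 6/5.
Particular solution: y = 6cos(5x) + (6/5)sin(5x).


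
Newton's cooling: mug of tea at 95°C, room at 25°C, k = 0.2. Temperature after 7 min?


Newton's law: dT/dt = -k(T - T_a) has solution T(t) = T_a + (T₀ - T_a)e^(-kt).
Plug in T_a = 25, T₀ = 95, k = 0.2, t = 7: T(7) = 25 + (70)e^(-1.40) ≈ 42.3°C.


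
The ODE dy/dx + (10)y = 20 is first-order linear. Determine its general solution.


P(x) = 10, Q(x) = 20; integrating factor μ = e^(10x).
(μ y)' = 20e^(10x) ⇒ μ y = 2e^(10x) + C.
Divide by μ: y = 2 + Ce^(-10x).


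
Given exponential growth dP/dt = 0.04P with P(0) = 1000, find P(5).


The ODE dP/dt = 0.04P has solution P(t) = P(0)e^(0.04t).
Substitute P(0) = 1000 and t = 5: P(5) = 1000 e^(0.20) ≈ 1221.


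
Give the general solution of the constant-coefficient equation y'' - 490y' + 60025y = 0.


Characteristic equation: r² - 490r + 60025 = 0, i.e. (r - 245)² = 0.
Repeated root r = 245; include an x factor for the second linearly independent solution.
General solution: y = (C₁ + C₂x)e^(245x).


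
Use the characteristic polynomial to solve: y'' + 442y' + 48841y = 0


Characteristic equation: r² + 442r + 48841 = 0, i.e. (r + 221)² = 0.
Repeated root r = -221; include an x factor for the second linearly independent solution.
General solution: y = (C₁ + C₂x)e^(-221x).


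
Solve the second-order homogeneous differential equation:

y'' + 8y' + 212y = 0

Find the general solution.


Characteristic equation: r² + 8r + 212 = 0.
Discriminant is negative; roots r = -4 ± 14i (complex conjugate pair).
General solution uses e^(α x)(C₁ cos(β x) + C₂ sin(β x)): y = e^(-4x)(C₁cos(14x) + C₂sin(14x)).


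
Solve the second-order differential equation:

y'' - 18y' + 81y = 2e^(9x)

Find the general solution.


Characteristic polynomial (r - 9)² = 0; repeated root r = 9.
y_h = (C₁ + C₂x)e^(9x). Forcing matches the repeated root (resonance), so try y_p = Ax² e^(9x).
Substitute and solve for A: 2A = 2, so A = 1.
General solution: y = (C₁ + C₂x + x²)e^(9x).


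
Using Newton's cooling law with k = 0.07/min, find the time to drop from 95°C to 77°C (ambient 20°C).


From T(t) = T_a + (T₀ - T_a)e^(-kt), set T(t) = 77:
(77 - 20) / (95 - 20) = e^(-0.07t), so t = -ln(0.760)/0.07 ≈ 3.9 minutes.


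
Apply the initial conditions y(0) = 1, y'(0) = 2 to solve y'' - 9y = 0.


Characteristic roots of r² - 9 = 0 are -3, 3.
General solution y = c₁ e^(-3x) + c₂ e^(3x).
Apply y(0) = 1: c₁ + c₂ = 1. Apply y'(0) = 2: -3 c₁ + 3 c₂ = 2.
Solve: c₁ = 1/6, c₂ = 5/6.
Particular solution: y = (1/6)e^(-3x) + (5/6)e^(3x).


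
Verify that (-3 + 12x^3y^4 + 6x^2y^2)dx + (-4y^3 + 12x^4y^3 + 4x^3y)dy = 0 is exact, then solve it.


Check exactness: ∂M/∂y = 48x^3y^3 + 12x^2y and ∂N/∂x = 48x^3y^3 + 12x^2y; equal, so the equation is exact.
Integrate M with respect to x (treating y as constant): ∫M dx = -3x + 3x^4y^4 + 2x^3y^2 + h(y).
Differentiate w.r.t. y and set equal to N: the x-dependent terms already match, leaving h'(y) = -4y^3. Integrate: h(y) = -y^4.
So F(x,y) = -y^4 - 3x + 3x^4y^4 + 2x^3y^2.
General solution: -y^4 - 3x + 3x^4y^4 + 2x^3y^2 = C.


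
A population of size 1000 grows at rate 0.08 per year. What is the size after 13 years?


The ODE dP/dt = 0.08P has solution P(t) = P(0)e^(0.08t).
Substitute P(0) = 1000 and t = 13: P(13) = 1000 e^(1.04) ≈ 2829.


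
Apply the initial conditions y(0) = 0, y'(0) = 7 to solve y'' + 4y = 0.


Characteristic roots of r² + 4 = 0 are ±2i, so y = C₁cos(2x) + C₂sin(2x).
Apply y(0) = 0: C₁ = 0. Differentiate and apply y'(0) = 7: 2·C₂ = 7, so C₂ = 7/2.
Particular solution: y = (7/2)sin(2x).


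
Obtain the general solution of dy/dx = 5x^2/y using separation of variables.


Separate variables: y dy = 5x^2 dx.
Integrate both sides: y²/2 = (5/3)x^3 + C₀.
Multiply by 2: y² = (10/3)x^3 + C.


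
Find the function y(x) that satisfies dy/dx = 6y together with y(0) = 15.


General solution of y' = 6y is y = Ce^(6x).
Apply y(0) = 15: C = 15.
Particular solution: y = 15e^(6x).


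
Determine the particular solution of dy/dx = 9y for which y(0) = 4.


General solution of y' = 9y is y = Ce^(9x).
Apply y(0) = 4: C = 4.
Particular solution: y = 4e^(9x).


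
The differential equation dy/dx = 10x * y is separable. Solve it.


Separate variables: dy/y = 10x dx.
Integrate: ln|y| = 5x^2 + C₀.
Exponentiate: y = Ce^(5x^2).


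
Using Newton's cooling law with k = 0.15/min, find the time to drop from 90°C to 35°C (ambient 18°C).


From T(t) = T_a + (T₀ - T_a)e^(-kt), set T(t) = 35:
(35 - 18) / (90 - 18) = e^(-0.15t), so t = -ln(0.236)/0.15 ≈ 9.6 minutes.


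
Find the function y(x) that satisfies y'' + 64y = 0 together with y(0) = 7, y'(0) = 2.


Characteristic roots of r² + 64 = 0 are ±8i, so y = C₁cos(8x) + C₂sin(8x).
Apply y(0) = 7: C₁ = 7. Differentiate and apply y'(0) = 2: 8·C₂ = 2, so C₂ = 1/4.
Particular solution: y = 7cos(8x) + (1/4)sin(8x).


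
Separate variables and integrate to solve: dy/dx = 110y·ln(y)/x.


Separate: dy/[y ln(y)] = 110 dx/x.
Substitute u = ln(y): du/u = 110 dx/x.
Integrate: ln|ln(y)| = 110ln|x| + C₀, hence ln(y) = C·x^110.


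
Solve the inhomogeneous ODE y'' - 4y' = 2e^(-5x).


Characteristic roots of r² - 4r = 0 are 0, 4.
y_h = C₁ + C₂e^(4x).
Forcing exponent -5 is not a characteristic root; try y_p = Ae^(-5x).
Substitute: A·(25 + (-4)·-5 + (0)) = A·45 = 2, so A = 2/45.
General solution: y = C₁ + C₂e^(4x) + (2/45)e^(-5x).


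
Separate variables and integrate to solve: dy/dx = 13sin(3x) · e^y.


Separate: e^(-y) dy = 13sin(3x) dx.
Integrate: -e^(-y) = -(13/3)cos(3x) + C₀.
Rearrange: e^(-y) = (13/3)cos(3x) + C.


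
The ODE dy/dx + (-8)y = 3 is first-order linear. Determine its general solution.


P(x) = -8 ⇒ μ = e^(-8x).
(μ y)' = 3e^(-8x) ⇒ μ y = -(3/8)e^(-8x) + C.
Divide by μ: y = -3/8 + Ce^(8x).


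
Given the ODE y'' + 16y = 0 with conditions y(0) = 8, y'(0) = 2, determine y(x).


Characteristic roots of r² + 16 = 0 are ±4i, so y = C₁cos(4x) + C₂sin(4x).
Apply y(0) = 8: C₁ = 8. Differentiate and apply y'(0) = 2: 4·C₂ = 2, so C₂ = 1/2.
Particular solution: y = 8cos(4x) + (1/2)sin(4x).


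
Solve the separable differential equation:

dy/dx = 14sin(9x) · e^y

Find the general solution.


Separate: e^(-y) dy = 14sin(9x) dx.
Integrate: -e^(-y) = -(14/9)cos(9x) + C₀.
Rearrange: e^(-y) = (14/9)cos(9x) + C.


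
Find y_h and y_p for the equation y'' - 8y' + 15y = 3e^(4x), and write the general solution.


Characteristic roots of r² - 8r + 15 = 0 are 3, 5.
y_h = C₁e^(3x) + C₂e^(5x).
Forcing exponent 4 is not a characteristic root; try y_p = Ae^(4x).
Substitute: A·(16 + (-8)·4 + (15)) = A·-1 = 3, so A = -3.
General solution: y = C₁e^(3x) + C₂e^(5x) - 3e^(4x).


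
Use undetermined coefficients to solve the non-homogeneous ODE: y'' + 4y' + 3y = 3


Characteristic roots of r² + 4r + 3 = 0 are -3, -1.
y_h = C₁e^(-3x) + C₂e^(-x).
Constant forcing; try y_p = A. Then 3A = 3 ⇒ A = 1.
General solution: y = C₁e^(-3x) + C₂e^(-x) + 1.


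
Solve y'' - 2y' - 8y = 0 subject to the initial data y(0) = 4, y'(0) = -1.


Characteristic roots of r² - 2r - 8 = 0 are 4, -2.
General solution y = c₁ e^(4x) + c₂ e^(-2x).
Apply y(0) = 4: c₁ + c₂ = 4. Apply y'(0) = -1: 4 c₁ - 2 c₂ = -1.
Solve: c₁ = 7/6, c₂ = 17/6.
Particular solution: y = (7/6)e^(4x) + (17/6)e^(-2x).


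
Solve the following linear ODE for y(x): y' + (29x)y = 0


P(x) = 29x ⇒ μ = e^((29/2)x²).
Q(x) = 0 so μ y is constant: y = Ce^(-(29/2)x²).


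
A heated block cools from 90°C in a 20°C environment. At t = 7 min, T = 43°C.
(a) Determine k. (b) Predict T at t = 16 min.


Newton's law: T(t) = T_a + (T₀ - T_a)e^(-kt).
(a) Use T(7) = 43: (43 - 20)/(90 - 20) = e^(-k·7), so k = -ln(0.329)/7 ≈ 0.1590.
(b) Apply k to t = 16: T(16) = 20 + (70)e^(-2.544) ≈ 25.5°C.


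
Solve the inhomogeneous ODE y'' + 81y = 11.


Homogeneous part: r² + 81 = 0 ⇒ r = ±9i, so y_h = C₁cos(9x) + C₂sin(9x).
Try constant y_p = A; plug in: 81A = 11 ⇒ A = 11/81.
General solution: y = C₁cos(9x) + C₂sin(9x) + 11/81.


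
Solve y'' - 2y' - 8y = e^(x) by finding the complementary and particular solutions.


Characteristic roots of r² - 2r - 8 = 0 are -2, 4.
y_h = C₁e^(-2x) + C₂e^(4x).
Forcing exponent 1 is not a characteristic root; try y_p = Ae^(x).
Substitute: A·(1 + (-2)·1 + (-8)) = A·-9 = 1, so A = -1/9.
General solution: y = C₁e^(-2x) + C₂e^(4x) - (1/9)e^(x).


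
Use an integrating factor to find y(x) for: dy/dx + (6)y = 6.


P(x) = 6, Q(x) = 6; integrating factor μ = e^(6x).
(μ y)' = 6e^(6x) ⇒ μ y = e^(6x) + C.
Divide by μ: y = 1 + Ce^(-6x).


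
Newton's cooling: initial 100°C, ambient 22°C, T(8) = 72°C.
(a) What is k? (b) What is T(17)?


Newton's law: T(t) = T_a + (T₀ - T_a)e^(-kt).
(a) Use T(8) = 72: (72 - 22)/(100 - 22) = e^(-k·8), so k = -ln(0.641)/8 ≈ 0.0556.
(b) Apply k to t = 17: T(17) = 22 + (78)e^(-0.945) ≈ 52.3°C.


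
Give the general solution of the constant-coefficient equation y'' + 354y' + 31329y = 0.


Characteristic equation: r² + 354r + 31329 = 0, i.e. (r + 177)² = 0.
Repeated root r = -177; include an x factor for the second linearly independent solution.
General solution: y = (C₁ + C₂x)e^(-177x).


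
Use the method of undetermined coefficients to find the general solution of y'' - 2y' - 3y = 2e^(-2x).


Characteristic roots of r² - 2r - 3 = 0 are 3, -1.
y_h = C₁e^(3x) + C₂e^(-x).
Forcing exponent -2 is not a characteristic root; try y_p = Ae^(-2x).
Substitute: A·(4 + (-2)·-2 + (-3)) = A·5 = 2, so A = 2/5.
General solution: y = C₁e^(3x) + C₂e^(-x) + (2/5)e^(-2x).


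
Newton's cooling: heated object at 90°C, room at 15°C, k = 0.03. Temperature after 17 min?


Newton's law: dT/dt = -k(T - T_a) has solution T(t) = T_a + (T₀ - T_a)e^(-kt).
Plug in T_a = 15, T₀ = 90, k = 0.03, t = 17: T(17) = 15 + (75)e^(-0.51) ≈ 60.0°C.


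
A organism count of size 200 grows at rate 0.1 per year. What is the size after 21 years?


The ODE dP/dt = 0.1P has solution P(t) = P(0)e^(0.1t).
Substitute P(0) = 200 and t = 21: P(21) = 200 e^(2.10) ≈ 1633.


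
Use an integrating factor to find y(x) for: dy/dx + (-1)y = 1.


P(x) = -1 ⇒ μ = e^(-x).
(μ y)' = e^(-x) ⇒ μ y = -e^(-x) + C.
Divide by μ: y = -1 + Ce^(x).


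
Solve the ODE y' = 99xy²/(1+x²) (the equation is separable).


Separate: dy/y² = 99x/(1+x²) dx.
Integrate LHS: ∫ dy/y² = -1/y.
Integrate RHS via u = 1+x²: (99/2)ln(1+x²) + C.
Result: -1/y = (99/2)ln(1+x²) + C.


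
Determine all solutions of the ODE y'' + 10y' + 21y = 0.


Characteristic equation: r² + 10r + 21 = 0.
Factor: (r + 3)(r + 7) = 0 ⇒ r = -3, -7 (distinct real).
General solution: y = C₁e^(-3x) + C₂e^(-7x).


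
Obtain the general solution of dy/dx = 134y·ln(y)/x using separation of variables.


Separate: dy/[y ln(y)] = 134 dx/x.
Substitute u = ln(y): du/u = 134 dx/x.
Integrate: ln|ln(y)| = 134ln|x| + C₀, hence ln(y) = C·x^134.


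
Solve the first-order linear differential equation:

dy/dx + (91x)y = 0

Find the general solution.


P(x) = 91x ⇒ μ = e^((91/2)x²).
Q(x) = 0 so μ y is constant: y = Ce^(-(91/2)x²).


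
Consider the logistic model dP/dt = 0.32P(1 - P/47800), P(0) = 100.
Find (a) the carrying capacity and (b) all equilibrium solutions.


Logistic ODE dP/dt = 0.32P(1 - P/47800) has equilibria where dP/dt = 0, i.e. P = 0 or P = 47800.
The coefficient (1 - P/K) = 0 when P = K, identifying K = 47800 as the carrying capacity.
(a) K = 47800; (b) equilibria P = 0 and P = 47800.


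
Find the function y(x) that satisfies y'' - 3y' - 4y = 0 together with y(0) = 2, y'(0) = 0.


Characteristic roots of r² - 3r - 4 = 0 are 4, -1.
General solution y = c₁ e^(4x) + c₂ e^(-x).
Apply y(0) = 2: c₁ + c₂ = 2. Apply y'(0) = 0: 4 c₁ - 1 c₂ = 0.
Solve: c₁ = 2/5, c₂ = 8/5.
Particular solution: y = (2/5)e^(4x) + (8/5)e^(-x).


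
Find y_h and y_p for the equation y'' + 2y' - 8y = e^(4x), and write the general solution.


Characteristic roots of r² + 2r - 8 = 0 are -4, 2.
y_h = C₁e^(-4x) + C₂e^(2x).
Forcing exponent 4 is not a characteristic root; try y_p = Ae^(4x).
Substitute: A·(16 + (2)·4 + (-8)) = A·16 = 1, so A = 1/16.
General solution: y = C₁e^(-4x) + C₂e^(2x) + (1/16)e^(4x).


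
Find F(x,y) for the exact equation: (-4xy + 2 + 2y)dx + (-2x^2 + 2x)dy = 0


Check exactness: ∂M/∂y = -4x + 2 and ∂N/∂x = -4x + 2; equal, so the equation is exact.
Integrate M with respect to x (treating y as constant): ∫M dx = -2x^2y + 2x + 2xy + h(y).
Differentiate w.r.t. y and set equal to N: all terms match, so h'(y) = 0 and h is a constant absorbed into C.
General solution: -2x^2y + 2x + 2xy = C.


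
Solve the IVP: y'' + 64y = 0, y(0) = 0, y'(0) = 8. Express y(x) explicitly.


Characteristic roots of r² + 64 = 0 are ±8i, so y = C₁cos(8x) + C₂sin(8x).
Apply y(0) = 0: C₁ = 0. Differentiate and apply y'(0) = 8: 8·C₂ = 8, so C₂ = 1.
Particular solution: y = sin(8x).


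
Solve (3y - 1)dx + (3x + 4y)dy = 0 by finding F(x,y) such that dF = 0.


Check exactness: ∂M/∂y = 3 and ∂N/∂x = 3; equal, so the equation is exact.
Integrate M with respect to x (treating y as constant): ∫M dx = 3xy - x + h(y).
Differentiate w.r.t. y and set equal to N: the x-dependent terms already match, leaving h'(y) = 4y. Integrate: h(y) = 2y^2.
So F(x,y) = 3xy - x + 2y^2.
General solution: 3xy - x + 2y^2 = C.


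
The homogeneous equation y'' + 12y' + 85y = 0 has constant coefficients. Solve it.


Characteristic equation: r² + 12r + 85 = 0.
Discriminant is negative; roots r = -6 ± 7i (complex conjugate pair).
General solution uses e^(α x)(C₁ cos(β x) + C₂ sin(β x)): y = e^(-6x)(C₁cos(7x) + C₂sin(7x)).


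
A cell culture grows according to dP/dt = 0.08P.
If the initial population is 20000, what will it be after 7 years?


The ODE dP/dt = 0.08P has solution P(t) = P(0)e^(0.08t).
Substitute P(0) = 20000 and t = 7: P(7) = 20000 e^(0.56) ≈ 35013.


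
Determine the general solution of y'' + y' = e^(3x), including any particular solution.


Characteristic roots of r² + r = 0 are 0, -1.
y_h = C₁ + C₂e^(-x).
Forcing exponent 3 is not a characteristic root; try y_p = Ae^(3x).
Substitute: A·(9 + (1)·3 + (0)) = A·12 = 1, so A = 1/12.
General solution: y = C₁ + C₂e^(-x) + (1/12)e^(3x).


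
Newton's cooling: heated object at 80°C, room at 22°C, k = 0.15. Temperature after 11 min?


Newton's law: dT/dt = -k(T - T_a) has solution T(t) = T_a + (T₀ - T_a)e^(-kt).
Plug in T_a = 22, T₀ = 80, k = 0.15, t = 11: T(11) = 22 + (58)e^(-1.65) ≈ 33.1°C.


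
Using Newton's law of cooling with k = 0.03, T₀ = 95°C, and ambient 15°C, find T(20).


Newton's law: dT/dt = -k(T - T_a) has solution T(t) = T_a + (T₀ - T_a)e^(-kt).
Plug in T_a = 15, T₀ = 95, k = 0.03, t = 20: T(20) = 15 + (80)e^(-0.60) ≈ 58.9°C.


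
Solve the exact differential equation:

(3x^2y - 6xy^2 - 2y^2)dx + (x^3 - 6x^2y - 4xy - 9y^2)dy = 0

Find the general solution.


Check exactness: ∂M/∂y = 3x^2 - 12xy - 4y and ∂N/∂x = 3x^2 - 12xy - 4y; equal, so the equation is exact.
Integrate M with respect to x (treating y as constant): ∫M dx = x^3y - 3x^2y^2 - 2xy^2 + h(y).
Differentiate w.r.t. y and set equal to N: the x-dependent terms already match, leaving h'(y) = -9y^2. Integrate: h(y) = -3y^3.
So F(x,y) = x^3y - 3x^2y^2 - 2xy^2 - 3y^3.
General solution: x^3y - 3x^2y^2 - 2xy^2 - 3y^3 = C.


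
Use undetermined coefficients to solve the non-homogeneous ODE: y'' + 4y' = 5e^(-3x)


Characteristic roots of r² + 4r = 0 are 0, -4.
y_h = C₁ + C₂e^(-4x).
Forcing exponent -3 is not a characteristic root; try y_p = Ae^(-3x).
Substitute: A·(9 + (4)·-3 + (0)) = A·-3 = 5, so A = -5/3.
General solution: y = C₁ + C₂e^(-4x) - (5/3)e^(-3x).


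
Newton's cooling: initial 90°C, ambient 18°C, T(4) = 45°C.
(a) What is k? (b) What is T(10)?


Newton's law: T(t) = T_a + (T₀ - T_a)e^(-kt).
(a) Use T(4) = 45: (45 - 18)/(90 - 18) = e^(-k·4), so k = -ln(0.375)/4 ≈ 0.2452.
(b) Apply k to t = 10: T(10) = 18 + (72)e^(-2.452) ≈ 24.2°C.


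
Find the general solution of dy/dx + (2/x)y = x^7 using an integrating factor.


P(x) = 2/x ⇒ μ = x^2.
(x^2 y)' = x^9 ⇒ x^2 y = x^10/(10) + C.
Solve for y: y = (1/10)x^8 + C/x^2.


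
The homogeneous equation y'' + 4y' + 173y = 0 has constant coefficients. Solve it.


Characteristic equation: r² + 4r + 173 = 0.
Discriminant is negative; roots r = -2 ± 13i (complex conjugate pair).
General solution uses e^(α x)(C₁ cos(β x) + C₂ sin(β x)): y = e^(-2x)(C₁cos(13x) + C₂sin(13x)).


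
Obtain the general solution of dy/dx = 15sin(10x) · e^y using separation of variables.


Separate: e^(-y) dy = 15sin(10x) dx.
Integrate: -e^(-y) = -(3/2)cos(10x) + C₀.
Rearrange: e^(-y) = (3/2)cos(10x) + C.


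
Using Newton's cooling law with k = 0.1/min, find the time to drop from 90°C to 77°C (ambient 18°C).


From T(t) = T_a + (T₀ - T_a)e^(-kt), set T(t) = 77:
(77 - 18) / (90 - 18) = e^(-0.1t), so t = -ln(0.819)/0.1 ≈ 2.0 minutes.


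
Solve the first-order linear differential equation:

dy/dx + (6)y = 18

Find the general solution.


P(x) = 6, Q(x) = 18; integrating factor μ = e^(6x).
(μ y)' = 18e^(6x) ⇒ μ y = 3e^(6x) + C.
Divide by μ: y = 3 + Ce^(-6x).


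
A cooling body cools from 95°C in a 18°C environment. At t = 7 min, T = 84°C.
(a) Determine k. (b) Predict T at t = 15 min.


Newton's law: T(t) = T_a + (T₀ - T_a)e^(-kt).
(a) Use T(7) = 84: (84 - 18)/(95 - 18) = e^(-k·7), so k = -ln(0.857)/7 ≈ 0.0220.
(b) Apply k to t = 15: T(15) = 18 + (77)e^(-0.330) ≈ 73.3°C.


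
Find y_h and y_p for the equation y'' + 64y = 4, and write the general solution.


Homogeneous part: r² + 64 = 0 ⇒ r = ±8i, so y_h = C₁cos(8x) + C₂sin(8x).
Try constant y_p = A; plug in: 64A = 4 ⇒ A = 1/16.
General solution: y = C₁cos(8x) + C₂sin(8x) + 1/16.


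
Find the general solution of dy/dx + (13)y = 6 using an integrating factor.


P(x) = 13, Q(x) = 6; integrating factor μ = e^(13x).
(μ y)' = 6e^(13x) ⇒ μ y = (6/13)e^(13x) + C.
Divide by μ: y = 6/13 + Ce^(-13x).


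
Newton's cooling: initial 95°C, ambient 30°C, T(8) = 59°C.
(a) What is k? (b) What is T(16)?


Newton's law: T(t) = T_a + (T₀ - T_a)e^(-kt).
(a) Use T(8) = 59: (59 - 30)/(95 - 30) = e^(-k·8), so k = -ln(0.446)/8 ≈ 0.1009.
(b) Apply k to t = 16: T(16) = 30 + (65)e^(-1.614) ≈ 42.9°C.


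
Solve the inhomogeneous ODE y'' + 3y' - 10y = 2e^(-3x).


Characteristic roots of r² + 3r - 10 = 0 are -5, 2.
y_h = C₁e^(-5x) + C₂e^(2x).
Forcing exponent -3 is not a characteristic root; try y_p = Ae^(-3x).
Substitute: A·(9 + (3)·-3 + (-10)) = A·-10 = 2, so A = -1/5.
General solution: y = C₁e^(-5x) + C₂e^(2x) - (1/5)e^(-3x).


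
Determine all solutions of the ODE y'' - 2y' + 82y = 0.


Characteristic equation: r² - 2r + 82 = 0.
Discriminant is negative; roots r = 1 ± 9i (complex conjugate pair).
General solution uses e^(α x)(C₁ cos(β x) + C₂ sin(β x)): y = e^(x)(C₁cos(9x) + C₂sin(9x)).


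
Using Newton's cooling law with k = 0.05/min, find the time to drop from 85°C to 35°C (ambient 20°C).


From T(t) = T_a + (T₀ - T_a)e^(-kt), set T(t) = 35:
(35 - 20) / (85 - 20) = e^(-0.05t), so t = -ln(0.231)/0.05 ≈ 29.3 minutes.


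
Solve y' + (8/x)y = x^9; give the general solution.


P(x) = 8/x ⇒ μ = x^8.
(x^8 y)' = x^8·x^9 = x^17.
Integrate: x^8 y = x^18/(18) + C.
Solve for y: y = (1/18)x^10 + C/x^8.


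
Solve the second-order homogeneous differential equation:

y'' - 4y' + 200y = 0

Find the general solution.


Characteristic equation: r² - 4r + 200 = 0.
Discriminant is negative; roots r = 2 ± 14i (complex conjugate pair).
General solution uses e^(α x)(C₁ cos(β x) + C₂ sin(β x)): y = e^(2x)(C₁cos(14x) + C₂sin(14x)).


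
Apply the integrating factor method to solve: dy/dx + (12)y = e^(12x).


P(x) = 12 ⇒ μ = e^(12x).
(μ y)' = e^(24x) ⇒ μ y = (1/24)e^(24x) + C.
Divide by μ: y = (1/24)e^(12x) + Ce^(-12x).


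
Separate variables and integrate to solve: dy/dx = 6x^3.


Integrate both sides with respect to x: y = ∫ 6x^3 dx = (3/2)x^4 + C.


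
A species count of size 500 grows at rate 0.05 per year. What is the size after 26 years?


The ODE dP/dt = 0.05P has solution P(t) = P(0)e^(0.05t).
Substitute P(0) = 500 and t = 26: P(26) = 500 e^(1.30) ≈ 1835.


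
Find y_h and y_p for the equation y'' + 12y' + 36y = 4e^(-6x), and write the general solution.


Characteristic polynomial (r + 6)² = 0; repeated root r = -6.
y_h = (C₁ + C₂x)e^(-6x). Forcing matches the repeated root (resonance), so try y_p = Ax² e^(-6x).
Substitute and solve for A: 2A = 4, so A = 2.
General solution: y = (C₁ + C₂x + 2x²)e^(-6x).


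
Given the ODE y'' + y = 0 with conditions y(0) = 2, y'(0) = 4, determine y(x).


Characteristic roots of r² + 1 = 0 are ±1i, so y = C₁cos(x) + C₂sin(x).
Apply y(0) = 2: C₁ = 2. Differentiate and apply y'(0) = 4: 1·C₂ = 4, so C₂ = 4.
Particular solution: y = 2cos(x) + 4sin(x).


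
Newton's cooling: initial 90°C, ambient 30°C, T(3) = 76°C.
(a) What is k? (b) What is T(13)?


Newton's law: T(t) = T_a + (T₀ - T_a)e^(-kt).
(a) Use T(3) = 76: (76 - 30)/(90 - 30) = e^(-k·3), so k = -ln(0.767)/3 ≈ 0.0886.
(b) Apply k to t = 13: T(13) = 30 + (60)e^(-1.151) ≈ 49.0°C.


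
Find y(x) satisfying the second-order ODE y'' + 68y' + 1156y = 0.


Characteristic equation: r² + 68r + 1156 = 0, i.e. (r + 34)² = 0.
Repeated root r = -34; include an x factor for the second linearly independent solution.
General solution: y = (C₁ + C₂x)e^(-34x).


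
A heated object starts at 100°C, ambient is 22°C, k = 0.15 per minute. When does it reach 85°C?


From T(t) = T_a + (T₀ - T_a)e^(-kt), set T(t) = 85:
(85 - 22) / (100 - 22) = e^(-0.15t), so t = -ln(0.808)/0.15 ≈ 1.4 minutes.


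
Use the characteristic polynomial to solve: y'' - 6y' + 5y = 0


Characteristic equation: r² - 6r + 5 = 0.
Factor: (r - 1)(r - 5) = 0 ⇒ r = 1, 5 (distinct real).
General solution: y = C₁e^(x) + C₂e^(5x).


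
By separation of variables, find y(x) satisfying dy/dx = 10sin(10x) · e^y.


Separate: e^(-y) dy = 10sin(10x) dx.
Integrate: -e^(-y) = -cos(10x) + C₀.
Rearrange: e^(-y) = cos(10x) + C.


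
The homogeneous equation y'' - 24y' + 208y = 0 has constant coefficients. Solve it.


Characteristic equation: r² - 24r + 208 = 0.
Discriminant is negative; roots r = 12 ± 8i (complex conjugate pair).
General solution uses e^(α x)(C₁ cos(β x) + C₂ sin(β x)): y = e^(12x)(C₁cos(8x) + C₂sin(8x)).


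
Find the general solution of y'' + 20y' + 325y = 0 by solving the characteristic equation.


Characteristic equation: r² + 20r + 325 = 0.
Discriminant is negative; roots r = -10 ± 15i (complex conjugate pair).
General solution uses e^(α x)(C₁ cos(β x) + C₂ sin(β x)): y = e^(-10x)(C₁cos(15x) + C₂sin(15x)).


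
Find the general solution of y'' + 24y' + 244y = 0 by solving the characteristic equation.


Characteristic equation: r² + 24r + 244 = 0.
Discriminant is negative; roots r = -12 ± 10i (complex conjugate pair).
General solution uses e^(α x)(C₁ cos(β x) + C₂ sin(β x)): y = e^(-12x)(C₁cos(10x) + C₂sin(10x)).


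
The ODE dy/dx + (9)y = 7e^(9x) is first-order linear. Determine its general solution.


P(x) = 9 ⇒ μ = e^(9x).
(μ y)' = 7e^(18x) ⇒ μ y = (7/18)e^(18x) + C.
Divide by μ: y = (7/18)e^(9x) + Ce^(-9x).


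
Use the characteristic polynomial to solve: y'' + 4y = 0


Characteristic equation: r² + 4 = 0.
Discriminant is negative; roots r = 0 ± 2i (complex conjugate pair).
General solution uses e^(α x)(C₁ cos(β x) + C₂ sin(β x)): y = C₁cos(2x) + C₂sin(2x).


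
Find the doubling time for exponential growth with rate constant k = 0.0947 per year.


Exponential growth: P(t) = P₀ e^(0.0947t). Set P(t)/P₀ = 2: e^(0.0947t) = 2.
Solve: t = ln(2)/0.0947 ≈ 7.32 years.


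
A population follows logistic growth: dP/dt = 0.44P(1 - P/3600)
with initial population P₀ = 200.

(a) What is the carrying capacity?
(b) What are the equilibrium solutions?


Logistic ODE dP/dt = 0.44P(1 - P/3600) has equilibria where dP/dt = 0, i.e. P = 0 or P = 3600.
The coefficient (1 - P/K) = 0 when P = K, identifying K = 3600 as the carrying capacity.
(a) K = 3600; (b) equilibria P = 0 and P = 3600.


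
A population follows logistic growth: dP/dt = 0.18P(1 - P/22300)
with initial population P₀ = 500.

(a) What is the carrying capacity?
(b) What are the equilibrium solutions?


Logistic ODE dP/dt = 0.18P(1 - P/22300) has equilibria where dP/dt = 0, i.e. P = 0 or P = 22300.
The coefficient (1 - P/K) = 0 when P = K, identifying K = 22300 as the carrying capacity.
(a) K = 22300; (b) equilibria P = 0 and P = 22300.


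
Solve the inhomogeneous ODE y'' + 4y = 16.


Homogeneous part: r² + 4 = 0 ⇒ r = ±2i, so y_h = C₁cos(2x) + C₂sin(2x).
Try constant y_p = A; plug in: 4A = 16 ⇒ A = 4.
General solution: y = C₁cos(2x) + C₂sin(2x) + 4.


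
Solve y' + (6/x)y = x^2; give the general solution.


P(x) = 6/x ⇒ μ = x^6.
(x^6 y)' = x^6·x^2 = x^8.
Integrate: x^6 y = x^9/(9) + C.
Solve for y: y = (1/9)x^3 + C/x^6.


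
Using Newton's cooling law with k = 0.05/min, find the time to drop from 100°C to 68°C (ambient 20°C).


From T(t) = T_a + (T₀ - T_a)e^(-kt), set T(t) = 68:
(68 - 20) / (100 - 20) = e^(-0.05t), so t = -ln(0.600)/0.05 ≈ 10.2 minutes.


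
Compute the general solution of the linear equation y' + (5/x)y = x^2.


P(x) = 5/x ⇒ μ = x^5.
(x^5 y)' = x^5·x^2 = x^7.
Integrate: x^5 y = x^8/(8) + C.
Solve for y: y = (1/8)x^3 + C/x^5.


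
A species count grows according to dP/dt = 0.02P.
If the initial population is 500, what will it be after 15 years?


The ODE dP/dt = 0.02P has solution P(t) = P(0)e^(0.02t).
Substitute P(0) = 500 and t = 15: P(15) = 500 e^(0.30) ≈ 675.


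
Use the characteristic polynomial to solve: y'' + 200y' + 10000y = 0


Characteristic equation: r² + 200r + 10000 = 0, i.e. (r + 100)² = 0.
Repeated root r = -100; include an x factor for the second linearly independent solution.
General solution: y = (C₁ + C₂x)e^(-100x).


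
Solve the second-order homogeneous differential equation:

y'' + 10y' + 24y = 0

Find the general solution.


Characteristic equation: r² + 10r + 24 = 0.
Factor: (r + 6)(r + 4) = 0 ⇒ r = -6, -4 (distinct real).
General solution: y = C₁e^(-6x) + C₂e^(-4x).


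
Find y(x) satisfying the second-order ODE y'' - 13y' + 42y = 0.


Characteristic equation: r² - 13r + 42 = 0.
Factor: (r - 6)(r - 7) = 0 ⇒ r = 6, 7 (distinct real).
General solution: y = C₁e^(6x) + C₂e^(7x).


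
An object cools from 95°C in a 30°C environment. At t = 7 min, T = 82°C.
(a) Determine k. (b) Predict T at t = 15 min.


Newton's law: T(t) = T_a + (T₀ - T_a)e^(-kt).
(a) Use T(7) = 82: (82 - 30)/(95 - 30) = e^(-k·7), so k = -ln(0.800)/7 ≈ 0.0319.
(b) Apply k to t = 15: T(15) = 30 + (65)e^(-0.478) ≈ 70.3°C.


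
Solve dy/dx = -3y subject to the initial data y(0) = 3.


General solution of y' = -3y is y = Ce^(-3x).
Apply y(0) = 3: C = 3.
Particular solution: y = 3e^(-3x).


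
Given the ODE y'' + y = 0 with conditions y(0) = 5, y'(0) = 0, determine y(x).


Characteristic roots of r² + 1 = 0 are ±1i, so y = C₁cos(x) + C₂sin(x).
Apply y(0) = 5: C₁ = 5. Differentiate and apply y'(0) = 0: 1·C₂ = 0, so C₂ = 0.
Particular solution: y = 5cos(x).


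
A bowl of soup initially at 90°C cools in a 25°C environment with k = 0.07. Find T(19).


Newton's law: dT/dt = -k(T - T_a) has solution T(t) = T_a + (T₀ - T_a)e^(-kt).
Plug in T_a = 25, T₀ = 90, k = 0.07, t = 19: T(19) = 25 + (65)e^(-1.33) ≈ 42.2°C.


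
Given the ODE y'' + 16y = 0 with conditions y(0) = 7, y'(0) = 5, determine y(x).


Characteristic roots of r² + 16 = 0 are ±4i, so y = C₁cos(4x) + C₂sin(4x).
Apply y(0) = 7: C₁ = 7. Differentiate and apply y'(0) = 5: 4·C₂ = 5, so C₂ = 5/4.
Particular solution: y = 7cos(4x) + (5/4)sin(4x).


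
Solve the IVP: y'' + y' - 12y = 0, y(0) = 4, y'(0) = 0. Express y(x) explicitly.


Characteristic roots of r² + r - 12 = 0 are -4, 3.
General solution y = c₁ e^(-4x) + c₂ e^(3x).
Apply y(0) = 4: c₁ + c₂ = 4. Apply y'(0) = 0: -4 c₁ + 3 c₂ = 0.
Solve: c₁ = 12/7, c₂ = 16/7.
Particular solution: y = (12/7)e^(-4x) + (16/7)e^(3x).


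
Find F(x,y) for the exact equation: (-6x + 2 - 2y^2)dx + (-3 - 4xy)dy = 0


Check exactness: ∂M/∂y = -4y and ∂N/∂x = -4y; equal, so the equation is exact.
Integrate M with respect to x (treating y as constant): ∫M dx = -3x^2 + 2x - 2xy^2 + h(y).
Differentiate w.r.t. y and set equal to N: the x-dependent terms already match, leaving h'(y) = -3. Integrate: h(y) = -3y.
So F(x,y) = -3x^2 + 2x - 3y - 2xy^2.
General solution: -3x^2 + 2x - 3y - 2xy^2 = C.


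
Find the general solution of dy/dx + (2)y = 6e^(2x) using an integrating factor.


P(x) = 2 ⇒ μ = e^(2x).
(μ y)' = 6e^(4x) ⇒ μ y = (6/4)e^(4x) + C.
Divide by μ: y = (3/2)e^(2x) + Ce^(-2x).


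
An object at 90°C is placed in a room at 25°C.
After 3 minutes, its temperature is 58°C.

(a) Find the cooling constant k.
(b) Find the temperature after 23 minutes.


Newton's law: T(t) = T_a + (T₀ - T_a)e^(-kt).
(a) Use T(3) = 58: (58 - 25)/(90 - 25) = e^(-k·3), so k = -ln(0.508)/3 ≈ 0.2260.
(b) Apply k to t = 23: T(23) = 25 + (65)e^(-5.197) ≈ 25.4°C.


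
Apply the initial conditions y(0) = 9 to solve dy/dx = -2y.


General solution of y' = -2y is y = Ce^(-2x).
Apply y(0) = 9: C = 9.
Particular solution: y = 9e^(-2x).


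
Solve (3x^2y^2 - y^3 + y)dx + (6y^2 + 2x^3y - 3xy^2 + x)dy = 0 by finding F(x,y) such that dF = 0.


Check exactness: ∂M/∂y = 6x^2y - 3y^2 + 1 and ∂N/∂x = 6x^2y - 3y^2 + 1; equal, so the equation is exact.
Integrate M with respect to x (treating y as constant): ∫M dx = x^3y^2 - xy^3 + xy + h(y).
Differentiate w.r.t. y and set equal to N: the x-dependent terms already match, leaving h'(y) = 6y^2. Integrate: h(y) = 2y^3.
So F(x,y) = 2y^3 + x^3y^2 - xy^3 + xy.
General solution: 2y^3 + x^3y^2 - xy^3 + xy = C.


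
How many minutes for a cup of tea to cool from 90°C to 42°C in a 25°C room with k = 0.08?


From T(t) = T_a + (T₀ - T_a)e^(-kt), set T(t) = 42:
(42 - 25) / (90 - 25) = e^(-0.08t), so t = -ln(0.262)/0.08 ≈ 16.8 minutes.


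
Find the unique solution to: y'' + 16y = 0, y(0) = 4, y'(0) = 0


Characteristic roots of r² + 16 = 0 are ±4i, so y = C₁cos(4x) + C₂sin(4x).
Apply y(0) = 4: C₁ = 4. Differentiate and apply y'(0) = 0: 4·C₂ = 0, so C₂ = 0.
Particular solution: y = 4cos(4x).


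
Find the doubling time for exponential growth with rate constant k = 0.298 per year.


Exponential growth: P(t) = P₀ e^(0.298t). Set P(t)/P₀ = 2: e^(0.298t) = 2.
Solve: t = ln(2)/0.298 ≈ 2.33 years.


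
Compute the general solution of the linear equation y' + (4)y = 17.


P(x) = 4, Q(x) = 17; integrating factor μ = e^(4x).
(μ y)' = 17e^(4x) ⇒ μ y = (17/4)e^(4x) + C.
Divide by μ: y = 17/4 + Ce^(-4x).


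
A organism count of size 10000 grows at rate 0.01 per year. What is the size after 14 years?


The ODE dP/dt = 0.01P has solution P(t) = P(0)e^(0.01t).
Substitute P(0) = 10000 and t = 14: P(14) = 10000 e^(0.14) ≈ 11503.


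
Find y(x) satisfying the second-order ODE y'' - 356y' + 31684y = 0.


Characteristic equation: r² - 356r + 31684 = 0, i.e. (r - 178)² = 0.
Repeated root r = 178; include an x factor for the second linearly independent solution.
General solution: y = (C₁ + C₂x)e^(178x).


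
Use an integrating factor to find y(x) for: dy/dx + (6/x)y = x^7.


P(x) = 6/x ⇒ μ = x^6.
(x^6 y)' = x^6·x^7 = x^13.
Integrate: x^6 y = x^14/(14) + C.
Solve for y: y = (1/14)x^8 + C/x^6.


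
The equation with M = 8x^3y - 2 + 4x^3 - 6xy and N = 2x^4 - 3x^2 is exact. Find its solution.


Check exactness: ∂M/∂y = 8x^3 - 6x and ∂N/∂x = 8x^3 - 6x; equal, so the equation is exact.
Integrate M with respect to x (treating y as constant): ∫M dx = 2x^4y - 2x + x^4 - 3x^2y + h(y).
Differentiate w.r.t. y and set equal to N: all terms match, so h'(y) = 0 and h is a constant absorbed into C.
General solution: 2x^4y - 2x + x^4 - 3x^2y = C.


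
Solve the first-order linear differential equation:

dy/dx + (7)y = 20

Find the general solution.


P(x) = 7, Q(x) = 20; integrating factor μ = e^(7x).
(μ y)' = 20e^(7x) ⇒ μ y = (20/7)e^(7x) + C.
Divide by μ: y = 20/7 + Ce^(-7x).


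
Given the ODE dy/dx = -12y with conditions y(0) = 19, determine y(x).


General solution of y' = -12y is y = Ce^(-12x).
Apply y(0) = 19: C = 19.
Particular solution: y = 19e^(-12x).


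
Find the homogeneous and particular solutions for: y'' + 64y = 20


Homogeneous part: r² + 64 = 0 ⇒ r = ±8i, so y_h = C₁cos(8x) + C₂sin(8x).
Try constant y_p = A; plug in: 64A = 20 ⇒ A = 5/16.
General solution: y = C₁cos(8x) + C₂sin(8x) + 5/16.


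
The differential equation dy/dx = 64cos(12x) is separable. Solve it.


g(y) = 1, so integrate directly: y = ∫ 64cos(12x) dx = (16/3)sin(12x) + C.


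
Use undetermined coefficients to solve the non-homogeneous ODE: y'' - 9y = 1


Characteristic roots of r² - 9 = 0 are 3, -3.
y_h = C₁e^(3x) + C₂e^(-3x).
Forcing exponent 0 is not a characteristic root; try y_p = A.
Substitute: A·(0 + (0)·0 + (-9)) = A·-9 = 1, so A = -1/9.
General solution: y = C₁e^(3x) + C₂e^(-3x) - 1/9.


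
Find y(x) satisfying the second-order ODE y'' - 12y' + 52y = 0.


Characteristic equation: r² - 12r + 52 = 0.
Discriminant is negative; roots r = 6 ± 4i (complex conjugate pair).
General solution uses e^(α x)(C₁ cos(β x) + C₂ sin(β x)): y = e^(6x)(C₁cos(4x) + C₂sin(4x)).


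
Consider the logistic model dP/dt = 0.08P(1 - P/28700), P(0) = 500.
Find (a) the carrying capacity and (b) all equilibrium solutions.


Logistic ODE dP/dt = 0.08P(1 - P/28700) has equilibria where dP/dt = 0, i.e. P = 0 or P = 28700.
The coefficient (1 - P/K) = 0 when P = K, identifying K = 28700 as the carrying capacity.
(a) K = 28700; (b) equilibria P = 0 and P = 28700.
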